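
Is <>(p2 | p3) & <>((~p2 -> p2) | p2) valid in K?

Invalid (countermodel exists)

Tableau for the negation ~(<>(p2 | p3) & <>((~p2 -> p2) | p2)):
1. ~(<>(p2 | p3) & <>((~p2 -> p2) | p2)), u
2. ~<>((~p2 -> p2) | p2), u
The negation has an open branch (countermodel exists).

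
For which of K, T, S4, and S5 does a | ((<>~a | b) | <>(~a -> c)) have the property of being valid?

T, S4, S5

K-tableau for the negation ~(a | ((<>~a | b) | <>(~a -> c))):
1. ~(a | ((<>~a | b) | <>(~a -> c))), w0
2. ~a, w0   [~|-rule on 1]
3. ~((<>~a | b) | <>(~a -> c)), w0   [~|-rule on 1]
4. ~(<>~a | b), w0   [~|-rule on 3]
5. ~<>(~a -> c), w0   [~|-rule on 3]
6. ~<>~a, w0   [~|-rule on 4]
7. ~b, w0   [~|-rule on 4]
Complete open branch: countermodel on a K-frame, so not valid in K.
T-tableau for the negation ~(a | ((<>~a | b) | <>(~a -> c))):
1. ~(a | ((<>~a | b) | <>(~a -> c))), w0
2. ~a, w0   [~|-rule on 1]
3. ~((<>~a | b) | <>(~a -> c)), w0   [~|-rule on 1]
4. ~(<>~a | b), w0   [~|-rule on 3]
5. ~<>(~a -> c), w0   [~|-rule on 3]
6. ~<>~a, w0   [~|-rule on 4]
7. ~b, w0   [~|-rule on 4]
8. ~(~a -> c), w0   [~<>-rule on 5 via w0Rw0]
9. ~c, w0   [~->-rule on 8]
10. a, w0   [~<>-rule on 6 via w0Rw0]
Accessibility: w0Rw0
Branch closes: a and ~a both at w0.
Every branch closes (one shown): valid in T, hence also in S4, S5 (every theorem of T is a theorem of S4 and S5).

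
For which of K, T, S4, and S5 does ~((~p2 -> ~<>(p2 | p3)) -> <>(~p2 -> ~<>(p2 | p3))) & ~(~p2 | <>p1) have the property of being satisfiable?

T-tableau for the formula:
1. ~((~p2 -> ~<>(p2 | p3)) -> <>(~p2 -> ~<>(p2 | p3))) & ~(~p2 | <>p1), u
2. ~((~p2 -> ~<>(p2 | p3)) -> <>(~p2 -> ~<>(p2 | p3))), u   [&-rule on 1]
3. ~(~p2 | <>p1), u   [&-rule on 1]
4. ~p2 -> ~<>(p2 | p3), u   [~->-rule on 2]
5. ~<>(~p2 -> ~<>(p2 | p3)), u   [~->-rule on 2]
6. p2, u   [~|-rule on 3]
7. ~<>p1, u   [~|-rule on 3]
8. ~(~p2 -> ~<>(p2 | p3)), u   [~<>-rule on 5 via uRu]
9. ~p2, u   [~->-rule on 8]
10. <>(p2 | p3), u   [~->-rule on 8]
Accessibility: uRu
Branch closes: p2 and ~p2 both at u.
Every branch closes (one shown): unsatisfiable in T, hence also in S4, S5 (every S4/S5-frame is a T-frame).
K-tableau for the formula:
1. ~((~p2 -> ~<>(p2 | p3)) -> <>(~p2 -> ~<>(p2 | p3))) & ~(~p2 | <>p1), u
2. ~((~p2 -> ~<>(p2 | p3)) -> <>(~p2 -> ~<>(p2 | p3))), u   [&-rule on 1]
3. ~(~p2 | <>p1), u   [&-rule on 1]
4. ~p2 -> ~<>(p2 | p3), u   [~->-rule on 2]
5. ~<>(~p2 -> ~<>(p2 | p3)), u   [~->-rule on 2]
6. p2, u   [~|-rule on 3]
7. ~<>p1, u   [~|-rule on 3]
8. ~<>(p2 | p3), u   [->-rule on 4 (branches; this branch)]
Complete open branch: satisfiable in K.

K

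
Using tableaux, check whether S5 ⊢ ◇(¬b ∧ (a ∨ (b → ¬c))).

No, not valid

Tableau for the negation ¬◇(¬b ∧ (a ∨ (b → ¬c))):
1. ¬◇(¬b ∧ (a ∨ (b → ¬c))), u
2. ¬(¬b ∧ (a ∨ (b → ¬c))), u
3. ¬(a ∨ (b → ¬c)), u
4. ¬a, u
5. ¬(b → ¬c), u
6. b, u
7. c, u
Accessibility: uRu
The negation has an open branch (countermodel exists).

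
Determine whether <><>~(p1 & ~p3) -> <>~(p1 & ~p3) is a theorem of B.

Tableau for the negation ~(<><>~(p1 & ~p3) -> <>~(p1 & ~p3)):
1. ~(<><>~(p1 & ~p3) -> <>~(p1 & ~p3)), 0
2. <><>~(p1 & ~p3), 0
3. ~<>~(p1 & ~p3), 0
4. p1 & ~p3, 0
5. p1, 0
6. ~p3, 0
7. <>~(p1 & ~p3), 1
8. p1 & ~p3, 1
9. p1, 1
10. ~p3, 1
11. ~(p1 & ~p3), 2
12. p3, 2
Accessibility: 0R0, 0R1, 1R0, 1R1, 1R2, 2R1, 2R2
The negation has an open branch (countermodel exists).

Invalid (countermodel exists)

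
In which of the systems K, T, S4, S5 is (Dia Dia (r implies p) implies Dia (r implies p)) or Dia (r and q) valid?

S4, S5

T-tableau for the negation not ((Dia Dia (r implies p) implies Dia (r implies p)) or Dia (r and q)):
1. not ((Dia Dia (r implies p) implies Dia (r implies p)) or Dia (r and q)), 0
2. not (Dia Dia (r implies p) implies Dia (r implies p)), 0
3. not Dia (r and q), 0
4. Dia Dia (r implies p), 0
5. not Dia (r implies p), 0
6. not (r and q), 0
7. not (r implies p), 0
8. r, 0
9. not p, 0
10. not q, 0
11. Dia (r implies p), 1
12. not (r and q), 1
13. not (r implies p), 1
14. r, 1
15. not p, 1
16. not q, 1
17. r implies p, 2
18. p, 2
Accessibility: 0R0, 0R1, 1R1, 1R2, 2R2
Complete open branch: countermodel on a T-frame, so not valid in T, nor in K (the same frame is also a K-frame).
S4-tableau for the negation not ((Dia Dia (r implies p) implies Dia (r implies p)) or Dia (r and q)):
1. not ((Dia Dia (r implies p) implies Dia (r implies p)) or Dia (r and q)), 0
2. not (Dia Dia (r implies p) implies Dia (r implies p)), 0
3. not Dia (r and q), 0
4. Dia Dia (r implies p), 0
5. not Dia (r implies p), 0
6. not (r and q), 0
7. not (r implies p), 0
8. r, 0
9. not p, 0
10. not q, 0
11. Dia (r implies p), 1
12. not (r and q), 1
13. not (r implies p), 1
14. r, 1
15. not p, 1
16. not q, 1
17. r implies p, 2
18. not (r and q), 2
19. not (r implies p), 2
20. r, 2
21. not p, 2
22. p, 2
Accessibility: 0R0, 0R1, 0R2, 1R1, 1R2, 2R2
Branch closes: p and not p both at 2.
Every branch closes (one shown): valid in S4, hence also in S5 (every theorem of S4 is a theorem of S5).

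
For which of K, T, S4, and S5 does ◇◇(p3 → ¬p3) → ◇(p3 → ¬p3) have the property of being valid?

T-tableau for the negation ¬(◇◇(p3 → ¬p3) → ◇(p3 → ¬p3)):
1. ¬(◇◇(p3 → ¬p3) → ◇(p3 → ¬p3)), 0
2. ◇◇(p3 → ¬p3), 0
3. ¬◇(p3 → ¬p3), 0
4. ¬(p3 → ¬p3), 0
5. p3, 0
6. ◇(p3 → ¬p3), 1
7. ¬(p3 → ¬p3), 1
8. p3, 1
9. p3 → ¬p3, 2
10. ¬p3, 2
Accessibility: 0R0, 0R1, 1R1, 1R2, 2R2
Complete open branch: countermodel on a T-frame, so not valid in T, nor in K (the same frame is also a K-frame).
S4-tableau for the negation ¬(◇◇(p3 → ¬p3) → ◇(p3 → ¬p3)):
1. ¬(◇◇(p3 → ¬p3) → ◇(p3 → ¬p3)), 0
2. ◇◇(p3 → ¬p3), 0
3. ¬◇(p3 → ¬p3), 0
4. ¬(p3 → ¬p3), 0
5. p3, 0
6. ◇(p3 → ¬p3), 1
7. ¬(p3 → ¬p3), 1
8. p3, 1
9. p3 → ¬p3, 2
10. ¬(p3 → ¬p3), 2
11. p3, 2
12. ¬p3, 2
Accessibility: 0R0, 0R1, 0R2, 1R1, 1R2, 2R2
Branch closes: p3 and ¬p3 both at 2.
Every branch closes (one shown): valid in S4, hence also in S5 (every theorem of S4 is a theorem of S5).

S4, S5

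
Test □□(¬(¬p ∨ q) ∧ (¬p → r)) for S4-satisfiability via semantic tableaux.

1. □□(¬(¬p ∨ q) ∧ (¬p → r)), w0
2. □(¬(¬p ∨ q) ∧ (¬p → r)), w0
3. ¬(¬p ∨ q) ∧ (¬p → r), w0
4. ¬(¬p ∨ q), w0
5. ¬p → r, w0
6. p, w0
7. ¬q, w0
8. r, w0
Accessibility: w0Rw0

Satisfiable (open branch found)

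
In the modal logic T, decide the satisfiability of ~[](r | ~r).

Unsatisfiable

1. ~[](r | ~r), u
2. ~(r | ~r), v
3. ~r, v
4. r, v
Accessibility: uRu, uRv, vRv
Branch closes: r and ~r both at v.
(One branch shown.) All branches close.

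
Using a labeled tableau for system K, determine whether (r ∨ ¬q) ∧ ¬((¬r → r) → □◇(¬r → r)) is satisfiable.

1. (r ∨ ¬q) ∧ ¬((¬r → r) → □◇(¬r → r)), w0
2. r ∨ ¬q, w0
3. ¬((¬r → r) → □◇(¬r → r)), w0
4. ¬r → r, w0
5. ¬□◇(¬r → r), w0
6. ¬q, w0
7. r, w0
8. ¬◇(¬r → r), w1
Accessibility: w0Rw1

Satisfiable (open branch found)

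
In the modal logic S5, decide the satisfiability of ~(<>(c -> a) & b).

Satisfiable (open branch found)

1. ~(<>(c -> a) & b), 0
2. ~b, 0
Accessibility: 0R0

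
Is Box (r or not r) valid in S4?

Yes, valid

Tableau for the negation not Box (r or not r):
1. not Box (r or not r), 0
2. not (r or not r), 1
3. not r, 1
4. r, 1
Accessibility: 0R0, 0R1, 1R1
Branch closes: r and not r both at 1.
Every branch of the negation's tableau closes; the branch above is one of them.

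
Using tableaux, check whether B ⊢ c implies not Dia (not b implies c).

Not valid

Tableau for the negation not (c implies not Dia (not b implies c)):
1. not (c implies not Dia (not b implies c)), w0
2. c, w0
3. Dia (not b implies c), w0
4. not b implies c, w1
5. c, w1
Accessibility: w0Rw0, w0Rw1, w1Rw0, w1Rw1
The negation has an open branch (countermodel exists).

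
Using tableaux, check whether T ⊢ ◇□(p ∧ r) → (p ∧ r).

Tableau for the negation ¬(◇□(p ∧ r) → (p ∧ r)):
1. ¬(◇□(p ∧ r) → (p ∧ r)), w0
2. ◇□(p ∧ r), w0   [¬→-rule on 1]
3. ¬(p ∧ r), w0   [¬→-rule on 1]
4. ¬r, w0   [¬∧-rule on 3 (branches; this branch)]
5. □(p ∧ r), w1   [◇-rule on 2: fresh world w1, w0Rw1]
6. p ∧ r, w1   [□-rule on 5 via w1Rw1]
7. p, w1   [∧-rule on 6]
8. r, w1   [∧-rule on 6]
Accessibility: w0Rw0, w0Rw1, w1Rw1
The negation has an open branch (countermodel exists).

Invalid (countermodel exists)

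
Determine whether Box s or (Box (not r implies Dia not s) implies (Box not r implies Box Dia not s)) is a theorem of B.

Yes, valid

Tableau for the negation not (Box s or (Box (not r implies Dia not s) implies (Box not r implies Box Dia not s))):
1. not (Box s or (Box (not r implies Dia not s) implies (Box not r implies Box Dia not s))), u
2. not Box s, u
3. not (Box (not r implies Dia not s) implies (Box not r implies Box Dia not s)), u
4. Box (not r implies Dia not s), u
5. not (Box not r implies Box Dia not s), u
6. Box not r, u
7. not Box Dia not s, u
8. not r implies Dia not s, u
9. not r, u
10. Dia not s, u
11. not s, v
12. not r implies Dia not s, v
13. not r, v
14. Dia not s, v
15. not Dia not s, w
16. not r implies Dia not s, w
17. not r, w
18. s, u
19. s, w
20. Dia not s, w
21. not s, x
22. not r implies Dia not s, x
23. not r, x
24. Dia not s, x
25. not s, y
26. not s, z
27. s, z
Accessibility: uRu, uRv, uRw, uRx, vRu, vRv, vRy, wRu, wRw, wRz, xRu, xRx, yRv, yRy, zRw, zRz
Branch closes: s and not s both at z.
Every branch of the negation's tableau closes; the branch above is one of them.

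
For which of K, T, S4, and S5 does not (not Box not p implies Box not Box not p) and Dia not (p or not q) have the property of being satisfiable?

K, T, S4

S5-tableau for the formula:
1. not (not Box not p implies Box not Box not p) and Dia not (p or not q), u
2. not (not Box not p implies Box not Box not p), u   [and-rule on 1]
3. Dia not (p or not q), u   [and-rule on 1]
4. not Box not p, u   [neg-implies-rule on 2]
5. not Box not Box not p, u   [neg-implies-rule on 2]
6. not (p or not q), v   [Dia-rule on 3: fresh world v, uRv]
7. not p, v   [neg-or-rule on 6]
8. q, v   [neg-or-rule on 6]
9. p, w   [neg-Box-rule on 4: fresh world w, uRw]
10. Box not p, x   [neg-Box-rule on 5: fresh world x, uRx]
11. not p, u   [Box-rule on 10 via xRu]
12. not p, w   [Box-rule on 10 via xRw]
Accessibility: uRu, uRv, uRw, uRx, vRu, vRv, vRw, vRx, wRu, wRv, wRw, wRx, xRu, xRv, xRw, xRx
Branch closes: p and not p both at w.
Every branch closes (one shown): unsatisfiable in S5.
S4-tableau for the formula:
1. not (not Box not p implies Box not Box not p) and Dia not (p or not q), u
2. not (not Box not p implies Box not Box not p), u   [and-rule on 1]
3. Dia not (p or not q), u   [and-rule on 1]
4. not Box not p, u   [neg-implies-rule on 2]
5. not Box not Box not p, u   [neg-implies-rule on 2]
6. not (p or not q), v   [Dia-rule on 3: fresh world v, uRv]
7. not p, v   [neg-or-rule on 6]
8. q, v   [neg-or-rule on 6]
9. p, w   [neg-Box-rule on 4: fresh world w, uRw]
10. Box not p, x   [neg-Box-rule on 5: fresh world x, uRx]
11. not p, x   [Box-rule on 10 via xRx]
Accessibility: uRu, uRv, uRw, uRx, vRv, wRw, xRx
Complete open branch: satisfiable in S4, hence also in K, T (this S4-model is also a K-model and a T-model).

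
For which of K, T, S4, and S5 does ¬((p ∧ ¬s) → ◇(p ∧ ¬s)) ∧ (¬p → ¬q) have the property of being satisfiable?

K

T-tableau for the formula:
1. ¬((p ∧ ¬s) → ◇(p ∧ ¬s)) ∧ (¬p → ¬q), 0
2. ¬((p ∧ ¬s) → ◇(p ∧ ¬s)), 0   [∧-rule on 1]
3. ¬p → ¬q, 0   [∧-rule on 1]
4. p ∧ ¬s, 0   [¬→-rule on 2]
5. ¬◇(p ∧ ¬s), 0   [¬→-rule on 2]
6. p, 0   [∧-rule on 4]
7. ¬s, 0   [∧-rule on 4]
8. ¬(p ∧ ¬s), 0   [¬◇-rule on 5 via 0R0]
9. ¬q, 0   [→-rule on 3 (branches; this branch)]
10. s, 0   [¬∧-rule on 8 (branches; this branch)]
Accessibility: 0R0
Branch closes: s and ¬s both at 0.
Every branch closes (one shown): unsatisfiable in T, hence also in S4, S5 (every S4/S5-frame is a T-frame).
K-tableau for the formula:
1. ¬((p ∧ ¬s) → ◇(p ∧ ¬s)) ∧ (¬p → ¬q), 0
2. ¬((p ∧ ¬s) → ◇(p ∧ ¬s)), 0   [∧-rule on 1]
3. ¬p → ¬q, 0   [∧-rule on 1]
4. p ∧ ¬s, 0   [¬→-rule on 2]
5. ¬◇(p ∧ ¬s), 0   [¬→-rule on 2]
6. p, 0   [∧-rule on 4]
7. ¬s, 0   [∧-rule on 4]
8. ¬q, 0   [→-rule on 3 (branches; this branch)]
Complete open branch: satisfiable in K.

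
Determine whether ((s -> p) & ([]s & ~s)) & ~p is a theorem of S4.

Not valid

Tableau for the negation ~(((s -> p) & ([]s & ~s)) & ~p):
1. ~(((s -> p) & ([]s & ~s)) & ~p), u
2. p, u
Accessibility: uRu
The negation has an open branch (countermodel exists).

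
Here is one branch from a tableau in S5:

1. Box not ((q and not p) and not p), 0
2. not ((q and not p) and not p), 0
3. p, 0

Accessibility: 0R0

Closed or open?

Not closed

No world carries both an atom and its negation.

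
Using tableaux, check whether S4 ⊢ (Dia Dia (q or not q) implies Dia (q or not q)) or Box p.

Yes, valid

Tableau for the negation not ((Dia Dia (q or not q) implies Dia (q or not q)) or Box p):
1. not ((Dia Dia (q or not q) implies Dia (q or not q)) or Box p), u
2. not (Dia Dia (q or not q) implies Dia (q or not q)), u   [neg-or-rule on 1]
3. not Box p, u   [neg-or-rule on 1]
4. Dia Dia (q or not q), u   [neg-implies-rule on 2]
5. not Dia (q or not q), u   [neg-implies-rule on 2]
6. not (q or not q), u   [neg-Dia-rule on 5 via uRu]
7. not q, u   [neg-or-rule on 6]
8. q, u   [neg-or-rule on 6]
Accessibility: uRu
Branch closes: q and not q both at u.
Every branch of the negation's tableau closes; the branch above is one of them.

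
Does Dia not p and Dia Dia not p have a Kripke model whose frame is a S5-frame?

1. Dia not p and Dia Dia not p, 0
2. Dia not p, 0
3. Dia Dia not p, 0
4. not p, 1
5. Dia not p, 2
6. not p, 3
Accessibility: 0R0, 0R1, 0R2, 0R3, 1R0, 1R1, 1R2, 1R3, 2R0, 2R1, 2R2, 2R3, 3R0, 3R1, 3R2, 3R3

Satisfiable (open branch found)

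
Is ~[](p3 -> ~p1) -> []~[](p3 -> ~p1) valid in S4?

Tableau for the negation ~(~[](p3 -> ~p1) -> []~[](p3 -> ~p1)):
1. ~(~[](p3 -> ~p1) -> []~[](p3 -> ~p1)), u
2. ~[](p3 -> ~p1), u
3. ~[]~[](p3 -> ~p1), u
4. ~(p3 -> ~p1), v
5. p3, v
6. p1, v
7. [](p3 -> ~p1), w
8. p3 -> ~p1, w
9. ~p1, w
Accessibility: uRu, uRv, uRw, vRv, wRw
The negation has an open branch (countermodel exists).

Not valid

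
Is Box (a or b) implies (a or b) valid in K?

Tableau for the negation not (Box (a or b) implies (a or b)):
1. not (Box (a or b) implies (a or b)), u
2. Box (a or b), u
3. not (a or b), u
4. not a, u
5. not b, u
The negation has an open branch (countermodel exists).

Invalid (countermodel exists)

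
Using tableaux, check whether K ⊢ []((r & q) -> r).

Yes, valid

Tableau for the negation ~[]((r & q) -> r):
1. ~[]((r & q) -> r), u
2. ~((r & q) -> r), v
3. r & q, v
4. ~r, v
5. r, v
6. q, v
Accessibility: uRv
Branch closes: r and ~r both at v.
All branches of the negation close; one closing branch shown above.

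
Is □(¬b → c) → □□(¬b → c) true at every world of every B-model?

Tableau for the negation ¬(□(¬b → c) → □□(¬b → c)):
1. ¬(□(¬b → c) → □□(¬b → c)), 0
2. □(¬b → c), 0   [¬→-rule on 1]
3. ¬□□(¬b → c), 0   [¬→-rule on 1]
4. ¬b → c, 0   [□-rule on 2 via 0R0]
5. c, 0   [→-rule on 4 (branches; this branch)]
6. ¬□(¬b → c), 1   [¬□-rule on 3: fresh world 1, 0R1]
7. ¬b → c, 1   [□-rule on 2 via 0R1]
8. c, 1   [→-rule on 7 (branches; this branch)]
9. ¬(¬b → c), 2   [¬□-rule on 6: fresh world 2, 1R2]
10. ¬b, 2   [¬→-rule on 9]
11. ¬c, 2   [¬→-rule on 9]
Accessibility: 0R0, 0R1, 1R0, 1R1, 1R2, 2R1, 2R2
The negation has an open branch (countermodel exists).

Invalid (countermodel exists)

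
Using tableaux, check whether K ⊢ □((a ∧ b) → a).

Valid

Tableau for the negation ¬□((a ∧ b) → a):
1. ¬□((a ∧ b) → a), w0
2. ¬((a ∧ b) → a), w1
3. a ∧ b, w1
4. ¬a, w1
5. a, w1
6. b, w1
Accessibility: w0Rw1
Branch closes: a and ¬a both at w1.
All branches of the negation close; one closing branch shown above.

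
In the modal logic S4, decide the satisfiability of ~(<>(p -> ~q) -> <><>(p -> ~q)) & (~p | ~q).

No, unsatisfiable

1. ~(<>(p -> ~q) -> <><>(p -> ~q)) & (~p | ~q), 0
2. ~(<>(p -> ~q) -> <><>(p -> ~q)), 0
3. ~p | ~q, 0
4. <>(p -> ~q), 0
5. ~<><>(p -> ~q), 0
6. ~<>(p -> ~q), 0
7. ~(p -> ~q), 0
8. p, 0
9. q, 0
10. ~q, 0
Accessibility: 0R0
Branch closes: q and ~q both at 0.
Every branch closes; the branch above is one of them.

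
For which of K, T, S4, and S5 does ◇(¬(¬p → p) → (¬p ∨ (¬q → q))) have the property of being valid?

T, S4, S5

T-tableau for the negation ¬◇(¬(¬p → p) → (¬p ∨ (¬q → q))):
1. ¬◇(¬(¬p → p) → (¬p ∨ (¬q → q))), 0
2. ¬(¬(¬p → p) → (¬p ∨ (¬q → q))), 0
3. ¬(¬p → p), 0
4. ¬(¬p ∨ (¬q → q)), 0
5. ¬p, 0
6. p, 0
7. ¬(¬q → q), 0
Accessibility: 0R0
Branch closes: p and ¬p both at 0.
Every branch closes (one shown): valid in T, hence also in S4, S5 (every theorem of T is a theorem of S4 and S5).
K-tableau for the negation ¬◇(¬(¬p → p) → (¬p ∨ (¬q → q))):
1. ¬◇(¬(¬p → p) → (¬p ∨ (¬q → q))), 0
Complete open branch: countermodel on a K-frame, so not valid in K.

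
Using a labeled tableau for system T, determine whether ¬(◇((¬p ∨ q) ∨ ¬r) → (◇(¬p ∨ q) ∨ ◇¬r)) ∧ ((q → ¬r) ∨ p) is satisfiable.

Unsatisfiable (every branch closes)

1. ¬(◇((¬p ∨ q) ∨ ¬r) → (◇(¬p ∨ q) ∨ ◇¬r)) ∧ ((q → ¬r) ∨ p), 0
2. ¬(◇((¬p ∨ q) ∨ ¬r) → (◇(¬p ∨ q) ∨ ◇¬r)), 0
3. (q → ¬r) ∨ p, 0
4. ◇((¬p ∨ q) ∨ ¬r), 0
5. ¬(◇(¬p ∨ q) ∨ ◇¬r), 0
6. ¬◇(¬p ∨ q), 0
7. ¬◇¬r, 0
8. ¬(¬p ∨ q), 0
9. p, 0
10. ¬q, 0
11. r, 0
12. q → ¬r, 0
13. (¬p ∨ q) ∨ ¬r, 1
14. ¬(¬p ∨ q), 1
15. p, 1
16. ¬q, 1
17. r, 1
18. ¬p ∨ q, 1
19. q, 1
Accessibility: 0R0, 0R1, 1R1
Branch closes: q and ¬q both at 1.
(One branch shown.) All branches close.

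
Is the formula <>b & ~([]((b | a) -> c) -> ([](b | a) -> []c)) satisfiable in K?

Unsatisfiable (every branch closes)

1. <>b & ~([]((b | a) -> c) -> ([](b | a) -> []c)), w0
2. <>b, w0   [&-rule on 1]
3. ~([]((b | a) -> c) -> ([](b | a) -> []c)), w0   [&-rule on 1]
4. []((b | a) -> c), w0   [~->-rule on 3]
5. ~([](b | a) -> []c), w0   [~->-rule on 3]
6. [](b | a), w0   [~->-rule on 5]
7. ~[]c, w0   [~->-rule on 5]
8. b, w1   [<>-rule on 2: fresh world w1, w0Rw1]
9. (b | a) -> c, w1   [[]-rule on 4 via w0Rw1]
10. b | a, w1   [[]-rule on 6 via w0Rw1]
11. c, w1   [->-rule on 9 (branches; this branch)]
12. a, w1   [|-rule on 10 (branches; this branch)]
13. ~c, w2   [~[]-rule on 7: fresh world w2, w0Rw2]
14. (b | a) -> c, w2   [[]-rule on 4 via w0Rw2]
15. b | a, w2   [[]-rule on 6 via w0Rw2]
16. ~(b | a), w2   [->-rule on 14 (branches; this branch)]
17. ~b, w2   [~|-rule on 16]
18. ~a, w2   [~|-rule on 16]
19. a, w2   [|-rule on 15 (branches; this branch)]
Accessibility: w0Rw1, w0Rw2
Branch closes: a and ~a both at w2.
Every branch closes; the branch above is one of them.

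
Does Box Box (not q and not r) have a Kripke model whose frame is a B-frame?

Satisfiable

1. Box Box (not q and not r), u
2. Box (not q and not r), u
3. not q and not r, u
4. not q, u
5. not r, u
Accessibility: uRu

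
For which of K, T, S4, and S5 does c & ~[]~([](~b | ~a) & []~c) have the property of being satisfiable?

K, T, S4

S4-tableau for the formula:
1. c & ~[]~([](~b | ~a) & []~c), 0
2. c, 0
3. ~[]~([](~b | ~a) & []~c), 0
4. [](~b | ~a) & []~c, 1
5. [](~b | ~a), 1
6. []~c, 1
7. ~b | ~a, 1
8. ~c, 1
9. ~a, 1
Accessibility: 0R0, 0R1, 1R1
Complete open branch: satisfiable in S4, hence also in K, T (this S4-model is also a K-model and a T-model).
S5-tableau for the formula:
1. c & ~[]~([](~b | ~a) & []~c), 0
2. c, 0
3. ~[]~([](~b | ~a) & []~c), 0
4. [](~b | ~a) & []~c, 1
5. [](~b | ~a), 1
6. []~c, 1
7. ~b | ~a, 0
8. ~b | ~a, 1
9. ~c, 0
Accessibility: 0R0, 0R1, 1R0, 1R1
Branch closes: c and ~c both at 0.
Every branch closes (one shown): unsatisfiable in S5.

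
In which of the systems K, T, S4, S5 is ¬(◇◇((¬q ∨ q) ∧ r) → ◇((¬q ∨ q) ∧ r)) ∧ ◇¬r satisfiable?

K, T

S4-tableau for the formula:
1. ¬(◇◇((¬q ∨ q) ∧ r) → ◇((¬q ∨ q) ∧ r)) ∧ ◇¬r, w0
2. ¬(◇◇((¬q ∨ q) ∧ r) → ◇((¬q ∨ q) ∧ r)), w0   [∧-rule on 1]
3. ◇¬r, w0   [∧-rule on 1]
4. ◇◇((¬q ∨ q) ∧ r), w0   [¬→-rule on 2]
5. ¬◇((¬q ∨ q) ∧ r), w0   [¬→-rule on 2]
6. ¬((¬q ∨ q) ∧ r), w0   [¬◇-rule on 5 via w0Rw0]
7. ¬r, w0   [¬∧-rule on 6 (branches; this branch)]
8. ¬r, w1   [◇-rule on 3: fresh world w1, w0Rw1]
9. ¬((¬q ∨ q) ∧ r), w1   [¬◇-rule on 5 via w0Rw1]
10. ◇((¬q ∨ q) ∧ r), w2   [◇-rule on 4: fresh world w2, w0Rw2]
11. ¬((¬q ∨ q) ∧ r), w2   [¬◇-rule on 5 via w0Rw2]
12. ¬r, w2   [¬∧-rule on 11 (branches; this branch)]
13. (¬q ∨ q) ∧ r, w3   [◇-rule on 10: fresh world w3, w2Rw3]
14. ¬q ∨ q, w3   [∧-rule on 13]
15. r, w3   [∧-rule on 13]
16. ¬((¬q ∨ q) ∧ r), w3   [¬◇-rule on 5 via w0Rw3]
17. q, w3   [∨-rule on 14 (branches; this branch)]
18. ¬(¬q ∨ q), w3   [¬∧-rule on 16 (branches; this branch)]
19. ¬q, w3   [¬∨-rule on 18]
Accessibility: w0Rw0, w0Rw1, w0Rw2, w0Rw3, w1Rw1, w2Rw2, w2Rw3, w3Rw3
Branch closes: q and ¬q both at w3.
Every branch closes (one shown): unsatisfiable in S4, hence also in S5 (every S5-frame is an S4-frame).
T-tableau for the formula:
1. ¬(◇◇((¬q ∨ q) ∧ r) → ◇((¬q ∨ q) ∧ r)) ∧ ◇¬r, w0
2. ¬(◇◇((¬q ∨ q) ∧ r) → ◇((¬q ∨ q) ∧ r)), w0   [∧-rule on 1]
3. ◇¬r, w0   [∧-rule on 1]
4. ◇◇((¬q ∨ q) ∧ r), w0   [¬→-rule on 2]
5. ¬◇((¬q ∨ q) ∧ r), w0   [¬→-rule on 2]
6. ¬((¬q ∨ q) ∧ r), w0   [¬◇-rule on 5 via w0Rw0]
7. ¬r, w0   [¬∧-rule on 6 (branches; this branch)]
8. ¬r, w1   [◇-rule on 3: fresh world w1, w0Rw1]
9. ¬((¬q ∨ q) ∧ r), w1   [¬◇-rule on 5 via w0Rw1]
10. ◇((¬q ∨ q) ∧ r), w2   [◇-rule on 4: fresh world w2, w0Rw2]
11. ¬((¬q ∨ q) ∧ r), w2   [¬◇-rule on 5 via w0Rw2]
12. ¬r, w2   [¬∧-rule on 11 (branches; this branch)]
13. (¬q ∨ q) ∧ r, w3   [◇-rule on 10: fresh world w3, w2Rw3]
14. ¬q ∨ q, w3   [∧-rule on 13]
15. r, w3   [∧-rule on 13]
16. q, w3   [∨-rule on 14 (branches; this branch)]
Accessibility: w0Rw0, w0Rw1, w0Rw2, w1Rw1, w2Rw2, w2Rw3, w3Rw3
Complete open branch: satisfiable in T, hence also in K (this T-model is also a K-model).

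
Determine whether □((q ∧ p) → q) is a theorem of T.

Valid in T

Tableau for the negation ¬□((q ∧ p) → q):
1. ¬□((q ∧ p) → q), u
2. ¬((q ∧ p) → q), v   [¬□-rule on 1: fresh world v, uRv]
3. q ∧ p, v   [¬→-rule on 2]
4. ¬q, v   [¬→-rule on 2]
5. q, v   [∧-rule on 3]
6. p, v   [∧-rule on 3]
Accessibility: uRu, uRv, vRv
Branch closes: q and ¬q both at v.
Every branch of the negation's tableau closes; the branch above is one of them.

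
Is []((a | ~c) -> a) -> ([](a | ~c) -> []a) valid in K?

Tableau for the negation ~([]((a | ~c) -> a) -> ([](a | ~c) -> []a)):
1. ~([]((a | ~c) -> a) -> ([](a | ~c) -> []a)), u
2. []((a | ~c) -> a), u
3. ~([](a | ~c) -> []a), u
4. [](a | ~c), u
5. ~[]a, u
6. ~a, v
7. (a | ~c) -> a, v
8. a | ~c, v
9. ~(a | ~c), v
10. c, v
11. ~c, v
Accessibility: uRv
Branch closes: c and ~c both at v.
Every branch of the negation's tableau closes; the branch above is one of them.

Valid in K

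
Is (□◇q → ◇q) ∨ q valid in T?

Valid in T

Tableau for the negation ¬((□◇q → ◇q) ∨ q):
1. ¬((□◇q → ◇q) ∨ q), u
2. ¬(□◇q → ◇q), u
3. ¬q, u
4. □◇q, u
5. ¬◇q, u
6. ◇q, u
7. q, v
8. ◇q, v
9. ¬q, v
Accessibility: uRu, uRv, vRv
Branch closes: q and ¬q both at v.
Every branch of the negation's tableau closes; the branch above is one of them.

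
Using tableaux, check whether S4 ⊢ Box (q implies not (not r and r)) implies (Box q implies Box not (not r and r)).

Tableau for the negation not (Box (q implies not (not r and r)) implies (Box q implies Box not (not r and r))):
1. not (Box (q implies not (not r and r)) implies (Box q implies Box not (not r and r))), w0
2. Box (q implies not (not r and r)), w0
3. not (Box q implies Box not (not r and r)), w0
4. Box q, w0
5. not Box not (not r and r), w0
6. q implies not (not r and r), w0
7. q, w0
8. not (not r and r), w0
9. not r, w0
10. not r and r, w1
11. not r, w1
12. r, w1
Accessibility: w0Rw0, w0Rw1, w1Rw1
Branch closes: r and not r both at w1.
Every branch of the negation's tableau closes; the branch above is one of them.

Valid in S4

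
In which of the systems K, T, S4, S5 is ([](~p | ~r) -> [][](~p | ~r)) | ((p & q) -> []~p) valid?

T-tableau for the negation ~(([](~p | ~r) -> [][](~p | ~r)) | ((p & q) -> []~p)):
1. ~(([](~p | ~r) -> [][](~p | ~r)) | ((p & q) -> []~p)), 0
2. ~([](~p | ~r) -> [][](~p | ~r)), 0
3. ~((p & q) -> []~p), 0
4. [](~p | ~r), 0
5. ~[][](~p | ~r), 0
6. p & q, 0
7. ~[]~p, 0
8. p, 0
9. q, 0
10. ~p | ~r, 0
11. ~r, 0
12. ~[](~p | ~r), 1
13. ~p | ~r, 1
14. ~r, 1
15. p, 2
16. ~p | ~r, 2
17. ~r, 2
18. ~(~p | ~r), 3
19. p, 3
20. r, 3
Accessibility: 0R0, 0R1, 0R2, 1R1, 1R3, 2R2, 3R3
Complete open branch: countermodel on a T-frame, so not valid in T, nor in K (the same frame is also a K-frame).
S4-tableau for the negation ~(([](~p | ~r) -> [][](~p | ~r)) | ((p & q) -> []~p)):
1. ~(([](~p | ~r) -> [][](~p | ~r)) | ((p & q) -> []~p)), 0
2. ~([](~p | ~r) -> [][](~p | ~r)), 0
3. ~((p & q) -> []~p), 0
4. [](~p | ~r), 0
5. ~[][](~p | ~r), 0
6. p & q, 0
7. ~[]~p, 0
8. p, 0
9. q, 0
10. ~p | ~r, 0
11. ~r, 0
12. ~[](~p | ~r), 1
13. ~p | ~r, 1
14. ~r, 1
15. p, 2
16. ~p | ~r, 2
17. ~r, 2
18. ~(~p | ~r), 3
19. p, 3
20. r, 3
21. ~p | ~r, 3
22. ~r, 3
Accessibility: 0R0, 0R1, 0R2, 0R3, 1R1, 1R3, 2R2, 3R3
Branch closes: r and ~r both at 3.
Every branch closes (one shown): valid in S4, hence also in S5 (every theorem of S4 is a theorem of S5).

S4, S5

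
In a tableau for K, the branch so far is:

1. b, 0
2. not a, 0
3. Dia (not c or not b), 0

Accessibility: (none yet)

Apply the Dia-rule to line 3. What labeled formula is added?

a fresh world 1 with 0R1, and not c or not b at 1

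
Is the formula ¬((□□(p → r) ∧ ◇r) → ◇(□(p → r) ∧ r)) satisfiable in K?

Unsatisfiable

1. ¬((□□(p → r) ∧ ◇r) → ◇(□(p → r) ∧ r)), 0
2. □□(p → r) ∧ ◇r, 0
3. ¬◇(□(p → r) ∧ r), 0
4. □□(p → r), 0
5. ◇r, 0
6. r, 1
7. ¬(□(p → r) ∧ r), 1
8. □(p → r), 1
9. ¬□(p → r), 1
10. ¬(p → r), 2
11. p, 2
12. ¬r, 2
13. p → r, 2
14. r, 2
Accessibility: 0R1, 1R2
Branch closes: r and ¬r both at 2.
All branches of the tableau close; one closing branch shown above.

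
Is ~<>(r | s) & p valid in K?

Not valid

Tableau for the negation ~(~<>(r | s) & p):
1. ~(~<>(r | s) & p), w0
2. ~p, w0
The negation has an open branch (countermodel exists).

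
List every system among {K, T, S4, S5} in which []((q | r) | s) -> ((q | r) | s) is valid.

T, S4, S5

K-tableau for the negation ~([]((q | r) | s) -> ((q | r) | s)):
1. ~([]((q | r) | s) -> ((q | r) | s)), w0
2. []((q | r) | s), w0
3. ~((q | r) | s), w0
4. ~(q | r), w0
5. ~s, w0
6. ~q, w0
7. ~r, w0
Complete open branch: countermodel on a K-frame, so not valid in K.
T-tableau for the negation ~([]((q | r) | s) -> ((q | r) | s)):
1. ~([]((q | r) | s) -> ((q | r) | s)), w0
2. []((q | r) | s), w0
3. ~((q | r) | s), w0
4. ~(q | r), w0
5. ~s, w0
6. ~q, w0
7. ~r, w0
8. (q | r) | s, w0
9. q | r, w0
10. r, w0
Accessibility: w0Rw0
Branch closes: r and ~r both at w0.
Every branch closes (one shown): valid in T, hence also in S4, S5 (every theorem of T is a theorem of S4 and S5).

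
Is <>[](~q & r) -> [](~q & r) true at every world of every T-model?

Tableau for the negation ~(<>[](~q & r) -> [](~q & r)):
1. ~(<>[](~q & r) -> [](~q & r)), 0
2. <>[](~q & r), 0   [~->-rule on 1]
3. ~[](~q & r), 0   [~->-rule on 1]
4. [](~q & r), 1   [<>-rule on 2: fresh world 1, 0R1]
5. ~q & r, 1   [[]-rule on 4 via 1R1]
6. ~q, 1   [&-rule on 5]
7. r, 1   [&-rule on 5]
8. ~(~q & r), 2   [~[]-rule on 3: fresh world 2, 0R2]
9. ~r, 2   [~&-rule on 8 (branches; this branch)]
Accessibility: 0R0, 0R1, 0R2, 1R1, 2R2
The negation has an open branch (countermodel exists).

Invalid (countermodel exists)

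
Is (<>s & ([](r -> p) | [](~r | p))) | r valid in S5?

Invalid (countermodel exists)

Tableau for the negation ~((<>s & ([](r -> p) | [](~r | p))) | r):
1. ~((<>s & ([](r -> p) | [](~r | p))) | r), 0
2. ~(<>s & ([](r -> p) | [](~r | p))), 0
3. ~r, 0
4. ~([](r -> p) | [](~r | p)), 0
5. ~[](r -> p), 0
6. ~[](~r | p), 0
7. ~(r -> p), 1
8. r, 1
9. ~p, 1
10. ~(~r | p), 2
11. r, 2
12. ~p, 2
Accessibility: 0R0, 0R1, 0R2, 1R0, 1R1, 1R2, 2R0, 2R1, 2R2
The negation has an open branch (countermodel exists).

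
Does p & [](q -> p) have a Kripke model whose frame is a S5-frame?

Satisfiable

1. p & [](q -> p), 0
2. p, 0
3. [](q -> p), 0
4. q -> p, 0
Accessibility: 0R0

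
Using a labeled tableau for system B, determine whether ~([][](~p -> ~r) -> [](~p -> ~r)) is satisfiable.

1. ~([][](~p -> ~r) -> [](~p -> ~r)), 0
2. [][](~p -> ~r), 0   [~->-rule on 1]
3. ~[](~p -> ~r), 0   [~->-rule on 1]
4. [](~p -> ~r), 0   [[]-rule on 2 via 0R0]
5. ~p -> ~r, 0   [[]-rule on 4 via 0R0]
6. ~r, 0   [->-rule on 5 (branches; this branch)]
7. ~(~p -> ~r), 1   [~[]-rule on 3: fresh world 1, 0R1]
8. ~p, 1   [~->-rule on 7]
9. r, 1   [~->-rule on 7]
10. [](~p -> ~r), 1   [[]-rule on 2 via 0R1]
11. ~p -> ~r, 1   [[]-rule on 4 via 0R1]
12. ~r, 1   [->-rule on 11 (branches; this branch)]
Accessibility: 0R0, 0R1, 1R0, 1R1
Branch closes: r and ~r both at 1.
(One branch shown.) All branches close.

No, unsatisfiable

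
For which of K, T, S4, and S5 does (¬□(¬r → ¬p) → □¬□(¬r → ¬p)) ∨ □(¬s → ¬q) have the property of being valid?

S5

S5-tableau for the negation ¬((¬□(¬r → ¬p) → □¬□(¬r → ¬p)) ∨ □(¬s → ¬q)):
1. ¬((¬□(¬r → ¬p) → □¬□(¬r → ¬p)) ∨ □(¬s → ¬q)), w0
2. ¬(¬□(¬r → ¬p) → □¬□(¬r → ¬p)), w0   [¬∨-rule on 1]
3. ¬□(¬s → ¬q), w0   [¬∨-rule on 1]
4. ¬□(¬r → ¬p), w0   [¬→-rule on 2]
5. ¬□¬□(¬r → ¬p), w0   [¬→-rule on 2]
6. ¬(¬s → ¬q), w1   [¬□-rule on 3: fresh world w1, w0Rw1]
7. ¬s, w1   [¬→-rule on 6]
8. q, w1   [¬→-rule on 6]
9. ¬(¬r → ¬p), w2   [¬□-rule on 4: fresh world w2, w0Rw2]
10. ¬r, w2   [¬→-rule on 9]
11. p, w2   [¬→-rule on 9]
12. □(¬r → ¬p), w3   [¬□-rule on 5: fresh world w3, w0Rw3]
13. ¬r → ¬p, w0   [□-rule on 12 via w3Rw0]
14. ¬r → ¬p, w1   [□-rule on 12 via w3Rw1]
15. ¬r → ¬p, w2   [□-rule on 12 via w3Rw2]
16. ¬r → ¬p, w3   [□-rule on 12 via w3Rw3]
17. ¬p, w0   [→-rule on 13 (branches; this branch)]
18. ¬p, w1   [→-rule on 14 (branches; this branch)]
19. ¬p, w2   [→-rule on 15 (branches; this branch)]
Accessibility: w0Rw0, w0Rw1, w0Rw2, w0Rw3, w1Rw0, w1Rw1, w1Rw2, w1Rw3, w2Rw0, w2Rw1, w2Rw2, w2Rw3, w3Rw0, w3Rw1, w3Rw2, w3Rw3
Branch closes: p and ¬p both at w2.
Every branch closes (one shown): valid in S5.
S4-tableau for the negation ¬((¬□(¬r → ¬p) → □¬□(¬r → ¬p)) ∨ □(¬s → ¬q)):
1. ¬((¬□(¬r → ¬p) → □¬□(¬r → ¬p)) ∨ □(¬s → ¬q)), w0
2. ¬(¬□(¬r → ¬p) → □¬□(¬r → ¬p)), w0   [¬∨-rule on 1]
3. ¬□(¬s → ¬q), w0   [¬∨-rule on 1]
4. ¬□(¬r → ¬p), w0   [¬→-rule on 2]
5. ¬□¬□(¬r → ¬p), w0   [¬→-rule on 2]
6. ¬(¬s → ¬q), w1   [¬□-rule on 3: fresh world w1, w0Rw1]
7. ¬s, w1   [¬→-rule on 6]
8. q, w1   [¬→-rule on 6]
9. ¬(¬r → ¬p), w2   [¬□-rule on 4: fresh world w2, w0Rw2]
10. ¬r, w2   [¬→-rule on 9]
11. p, w2   [¬→-rule on 9]
12. □(¬r → ¬p), w3   [¬□-rule on 5: fresh world w3, w0Rw3]
13. ¬r → ¬p, w3   [□-rule on 12 via w3Rw3]
14. ¬p, w3   [→-rule on 13 (branches; this branch)]
Accessibility: w0Rw0, w0Rw1, w0Rw2, w0Rw3, w1Rw1, w2Rw2, w3Rw3
Complete open branch: countermodel on an S4-frame, so not valid in S4, nor in K, T (the same frame is also a K-frame and a T-frame).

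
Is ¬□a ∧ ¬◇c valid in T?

Invalid (countermodel exists)

Tableau for the negation ¬(¬□a ∧ ¬◇c):
1. ¬(¬□a ∧ ¬◇c), u
2. ◇c, u
3. c, v
Accessibility: uRu, uRv, vRv
The negation has an open branch (countermodel exists).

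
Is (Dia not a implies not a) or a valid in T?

Valid

Tableau for the negation not ((Dia not a implies not a) or a):
1. not ((Dia not a implies not a) or a), 0
2. not (Dia not a implies not a), 0
3. not a, 0
4. Dia not a, 0
5. a, 0
Accessibility: 0R0
Branch closes: a and not a both at 0.
Every branch of the negation's tableau closes; the branch above is one of them.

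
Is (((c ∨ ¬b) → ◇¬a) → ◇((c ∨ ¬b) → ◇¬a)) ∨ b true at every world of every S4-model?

Valid

Tableau for the negation ¬((((c ∨ ¬b) → ◇¬a) → ◇((c ∨ ¬b) → ◇¬a)) ∨ b):
1. ¬((((c ∨ ¬b) → ◇¬a) → ◇((c ∨ ¬b) → ◇¬a)) ∨ b), 0
2. ¬(((c ∨ ¬b) → ◇¬a) → ◇((c ∨ ¬b) → ◇¬a)), 0
3. ¬b, 0
4. (c ∨ ¬b) → ◇¬a, 0
5. ¬◇((c ∨ ¬b) → ◇¬a), 0
6. ¬((c ∨ ¬b) → ◇¬a), 0
7. c ∨ ¬b, 0
8. ¬◇¬a, 0
9. a, 0
10. ◇¬a, 0
11. ¬a, 1
12. ¬((c ∨ ¬b) → ◇¬a), 1
13. c ∨ ¬b, 1
14. ¬◇¬a, 1
15. a, 1
Accessibility: 0R0, 0R1, 1R1
Branch closes: a and ¬a both at 1.
Every branch of the negation's tableau closes; the branch above is one of them.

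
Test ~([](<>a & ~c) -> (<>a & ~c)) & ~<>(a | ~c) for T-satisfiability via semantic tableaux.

No, unsatisfiable

1. ~([](<>a & ~c) -> (<>a & ~c)) & ~<>(a | ~c), u
2. ~([](<>a & ~c) -> (<>a & ~c)), u
3. ~<>(a | ~c), u
4. [](<>a & ~c), u
5. ~(<>a & ~c), u
6. ~(a | ~c), u
7. ~a, u
8. c, u
9. <>a & ~c, u
10. <>a, u
11. ~c, u
Accessibility: uRu
Branch closes: c and ~c both at u.
Every branch closes; the branch above is one of them.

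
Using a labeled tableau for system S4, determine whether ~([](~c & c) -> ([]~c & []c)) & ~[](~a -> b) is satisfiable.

1. ~([](~c & c) -> ([]~c & []c)) & ~[](~a -> b), u
2. ~([](~c & c) -> ([]~c & []c)), u
3. ~[](~a -> b), u
4. [](~c & c), u
5. ~([]~c & []c), u
6. ~c & c, u
7. ~c, u
8. c, u
Accessibility: uRu
Branch closes: c and ~c both at u.
(One branch shown.) All branches close.

Unsatisfiable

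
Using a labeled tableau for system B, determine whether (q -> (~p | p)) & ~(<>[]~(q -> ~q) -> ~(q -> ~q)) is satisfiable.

1. (q -> (~p | p)) & ~(<>[]~(q -> ~q) -> ~(q -> ~q)), 0
2. q -> (~p | p), 0
3. ~(<>[]~(q -> ~q) -> ~(q -> ~q)), 0
4. <>[]~(q -> ~q), 0
5. q -> ~q, 0
6. ~p | p, 0
7. ~q, 0
8. p, 0
9. []~(q -> ~q), 1
10. ~(q -> ~q), 0
11. q, 0
Accessibility: 0R0, 0R1, 1R0, 1R1
Branch closes: q and ~q both at 0.
Every branch closes; the branch above is one of them.

Unsatisfiable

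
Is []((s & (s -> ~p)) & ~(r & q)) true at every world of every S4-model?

Tableau for the negation ~[]((s & (s -> ~p)) & ~(r & q)):
1. ~[]((s & (s -> ~p)) & ~(r & q)), w0
2. ~((s & (s -> ~p)) & ~(r & q)), w1
3. r & q, w1
4. r, w1
5. q, w1
Accessibility: w0Rw0, w0Rw1, w1Rw1
The negation has an open branch (countermodel exists).

No, not valid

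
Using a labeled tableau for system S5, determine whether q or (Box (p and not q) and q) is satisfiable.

Satisfiable

1. q or (Box (p and not q) and q), w0
2. q, w0
Accessibility: w0Rw0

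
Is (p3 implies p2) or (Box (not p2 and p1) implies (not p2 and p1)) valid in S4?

Tableau for the negation not ((p3 implies p2) or (Box (not p2 and p1) implies (not p2 and p1))):
1. not ((p3 implies p2) or (Box (not p2 and p1) implies (not p2 and p1))), 0
2. not (p3 implies p2), 0
3. not (Box (not p2 and p1) implies (not p2 and p1)), 0
4. p3, 0
5. not p2, 0
6. Box (not p2 and p1), 0
7. not (not p2 and p1), 0
8. not p2 and p1, 0
9. p1, 0
10. not p1, 0
Accessibility: 0R0
Branch closes: p1 and not p1 both at 0.
Every branch of the negation's tableau closes; the branch above is one of them.

Valid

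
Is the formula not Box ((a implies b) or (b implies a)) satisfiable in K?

1. not Box ((a implies b) or (b implies a)), 0
2. not ((a implies b) or (b implies a)), 1
3. not (a implies b), 1
4. not (b implies a), 1
5. a, 1
6. not b, 1
7. b, 1
8. not a, 1
Accessibility: 0R1
Branch closes: b and not b both at 1.
(One branch shown.) All branches close.

Unsatisfiable (every branch closes)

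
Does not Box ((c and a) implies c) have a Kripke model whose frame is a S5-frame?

1. not Box ((c and a) implies c), 0
2. not ((c and a) implies c), 1
3. c and a, 1
4. not c, 1
5. c, 1
6. a, 1
Accessibility: 0R0, 0R1, 1R0, 1R1
Branch closes: c and not c both at 1.
Every branch closes; the branch above is one of them.

Unsatisfiable (every branch closes)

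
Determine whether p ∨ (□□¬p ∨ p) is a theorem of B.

Tableau for the negation ¬(p ∨ (□□¬p ∨ p)):
1. ¬(p ∨ (□□¬p ∨ p)), u
2. ¬p, u
3. ¬(□□¬p ∨ p), u
4. ¬□□¬p, u
5. ¬□¬p, v
6. p, w
Accessibility: uRu, uRv, vRu, vRv, vRw, wRv, wRw
The negation has an open branch (countermodel exists).

Not valid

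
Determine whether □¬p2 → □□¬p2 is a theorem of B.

No, not valid

Tableau for the negation ¬(□¬p2 → □□¬p2):
1. ¬(□¬p2 → □□¬p2), w0
2. □¬p2, w0
3. ¬□□¬p2, w0
4. ¬p2, w0
5. ¬□¬p2, w1
6. ¬p2, w1
7. p2, w2
Accessibility: w0Rw0, w0Rw1, w1Rw0, w1Rw1, w1Rw2, w2Rw1, w2Rw2
The negation has an open branch (countermodel exists).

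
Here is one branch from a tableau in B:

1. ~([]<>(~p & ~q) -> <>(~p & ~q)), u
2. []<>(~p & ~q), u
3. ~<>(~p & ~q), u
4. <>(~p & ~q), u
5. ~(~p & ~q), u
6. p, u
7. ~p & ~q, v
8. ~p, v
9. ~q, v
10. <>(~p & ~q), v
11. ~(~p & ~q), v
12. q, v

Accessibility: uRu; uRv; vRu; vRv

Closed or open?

Both q and ~q appear at v.

Closed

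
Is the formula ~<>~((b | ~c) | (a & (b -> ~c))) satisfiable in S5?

Yes, satisfiable

1. ~<>~((b | ~c) | (a & (b -> ~c))), 0
2. (b | ~c) | (a & (b -> ~c)), 0
3. a & (b -> ~c), 0
4. a, 0
5. b -> ~c, 0
6. ~c, 0
Accessibility: 0R0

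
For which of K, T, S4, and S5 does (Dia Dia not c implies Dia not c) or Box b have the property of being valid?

S4-tableau for the negation not ((Dia Dia not c implies Dia not c) or Box b):
1. not ((Dia Dia not c implies Dia not c) or Box b), u
2. not (Dia Dia not c implies Dia not c), u   [neg-or-rule on 1]
3. not Box b, u   [neg-or-rule on 1]
4. Dia Dia not c, u   [neg-implies-rule on 2]
5. not Dia not c, u   [neg-implies-rule on 2]
6. c, u   [neg-Dia-rule on 5 via uRu]
7. not b, v   [neg-Box-rule on 3: fresh world v, uRv]
8. c, v   [neg-Dia-rule on 5 via uRv]
9. Dia not c, w   [Dia-rule on 4: fresh world w, uRw]
10. c, w   [neg-Dia-rule on 5 via uRw]
11. not c, x   [Dia-rule on 9: fresh world x, wRx]
12. c, x   [neg-Dia-rule on 5 via uRx]
Accessibility: uRu, uRv, uRw, uRx, vRv, wRw, wRx, xRx
Branch closes: c and not c both at x.
Every branch closes (one shown): valid in S4, hence also in S5 (every theorem of S4 is a theorem of S5).
T-tableau for the negation not ((Dia Dia not c implies Dia not c) or Box b):
1. not ((Dia Dia not c implies Dia not c) or Box b), u
2. not (Dia Dia not c implies Dia not c), u   [neg-or-rule on 1]
3. not Box b, u   [neg-or-rule on 1]
4. Dia Dia not c, u   [neg-implies-rule on 2]
5. not Dia not c, u   [neg-implies-rule on 2]
6. c, u   [neg-Dia-rule on 5 via uRu]
7. not b, v   [neg-Box-rule on 3: fresh world v, uRv]
8. c, v   [neg-Dia-rule on 5 via uRv]
9. Dia not c, w   [Dia-rule on 4: fresh world w, uRw]
10. c, w   [neg-Dia-rule on 5 via uRw]
11. not c, x   [Dia-rule on 9: fresh world x, wRx]
Accessibility: uRu, uRv, uRw, vRv, wRw, wRx, xRx
Complete open branch: countermodel on a T-frame, so not valid in T, nor in K (the same frame is also a K-frame).

S4, S5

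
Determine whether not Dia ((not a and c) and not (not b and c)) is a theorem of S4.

No, not valid

Tableau for the negation Dia ((not a and c) and not (not b and c)):
1. Dia ((not a and c) and not (not b and c)), w0
2. (not a and c) and not (not b and c), w1
3. not a and c, w1
4. not (not b and c), w1
5. not a, w1
6. c, w1
7. b, w1
Accessibility: w0Rw0, w0Rw1, w1Rw1
The negation has an open branch (countermodel exists).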